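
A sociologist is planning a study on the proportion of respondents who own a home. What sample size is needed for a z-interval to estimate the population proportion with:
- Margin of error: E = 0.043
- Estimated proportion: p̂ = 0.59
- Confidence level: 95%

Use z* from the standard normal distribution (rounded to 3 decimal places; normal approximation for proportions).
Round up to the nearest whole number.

Using z* for proportion z-interval (normal approximation).

For 95% confidence, z* = 1.96 (from standard normal table)

Sample size formula for proportion z-interval: n = z*²p̂(1-p̂)/E²

n = 1.96² × 0.59 × 0.41 / 0.043²
  = 3.8416 × 0.2419 / 0.001849
  = 502.5868

Round up to the nearest whole number: n = 503

503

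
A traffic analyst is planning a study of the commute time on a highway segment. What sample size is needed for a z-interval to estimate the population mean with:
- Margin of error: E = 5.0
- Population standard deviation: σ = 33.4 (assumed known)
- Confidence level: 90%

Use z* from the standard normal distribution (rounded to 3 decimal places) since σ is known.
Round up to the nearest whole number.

Using z* since population σ is known (z-interval formula).

For 90% confidence, z* = 1.645 (from standard normal table)

Sample size formula for z-interval: n = (z*σ/E)²

n = (1.645 × 33.4 / 5.0)²
  = (10.988600)²
  = 120.7493

Round up to the nearest whole number: n = 121

121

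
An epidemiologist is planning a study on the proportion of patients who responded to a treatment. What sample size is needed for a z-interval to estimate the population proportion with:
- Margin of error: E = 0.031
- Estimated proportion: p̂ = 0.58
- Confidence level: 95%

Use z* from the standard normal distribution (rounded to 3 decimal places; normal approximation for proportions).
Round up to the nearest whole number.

Using z* for proportion z-interval (normal approximation).

For 95% confidence, z* = 1.96 (from standard normal table)

Sample size formula for proportion z-interval: n = z*²p̂(1-p̂)/E²

n = 1.96² × 0.58 × 0.42 / 0.031²
  = 3.8416 × 0.2436 / 0.000961
  = 973.7916

Round up to the nearest whole number: n = 974

974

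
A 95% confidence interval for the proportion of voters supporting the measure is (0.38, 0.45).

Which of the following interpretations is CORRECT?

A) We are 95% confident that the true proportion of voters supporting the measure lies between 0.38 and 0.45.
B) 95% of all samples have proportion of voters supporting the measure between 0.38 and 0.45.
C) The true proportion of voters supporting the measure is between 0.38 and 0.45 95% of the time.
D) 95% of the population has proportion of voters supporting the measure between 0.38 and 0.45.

A confidence interval represents our confidence in the procedure, not a probability statement about the parameter.

Key concept: If we repeated this sampling process many times and computed a 95% CI each time, about 95% of those intervals would contain the true population parameter.

For this specific interval (0.38, 0.45):
- Midpoint (point estimate): 0.415
- Margin of error: 0.035

The correct interpretation is the one stating confidence that the true parameter lies in the interval — option A.

A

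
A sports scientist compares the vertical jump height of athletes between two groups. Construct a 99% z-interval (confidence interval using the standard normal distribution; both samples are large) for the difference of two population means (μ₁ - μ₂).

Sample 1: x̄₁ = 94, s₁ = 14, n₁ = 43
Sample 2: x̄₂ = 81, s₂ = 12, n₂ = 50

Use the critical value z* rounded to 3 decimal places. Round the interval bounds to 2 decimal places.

Both samples are large (n₁ = 43 ≥ 30, n₂ = 50 ≥ 30), so a z-interval for the difference of means applies.

Point estimate: x̄₁ - x̄₂ = 94 - 81 = 13

Standard error: SE = √(s₁²/n₁ + s₂²/n₂)
= √(14²/43 + 12²/50)
= √(4.558140 + 2.880000)
= 2.727295

For 99% confidence, z* = 2.576 (from standard normal table)
Margin of error: E = z* × SE = 2.576 × 2.727295 = 7.0255

Z-interval: (x̄₁ - x̄₂) ± E = 13 ± 7.0255 = (5.9745, 20.0255)

Rounded to 2 decimal places:

(5.97, 20.03)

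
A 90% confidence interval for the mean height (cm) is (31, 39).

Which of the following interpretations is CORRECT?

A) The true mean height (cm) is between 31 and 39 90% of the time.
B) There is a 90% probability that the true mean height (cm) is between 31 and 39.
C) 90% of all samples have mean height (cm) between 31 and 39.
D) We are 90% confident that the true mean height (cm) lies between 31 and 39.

A confidence interval represents our confidence in the procedure, not a probability statement about the parameter.

Key concept: If we repeated this sampling process many times and computed a 90% CI each time, about 90% of those intervals would contain the true population parameter.

For this specific interval (31, 39):
- Midpoint (point estimate): 35
- Margin of error: 4

The correct interpretation is the one stating confidence that the true parameter lies in the interval — option D.

D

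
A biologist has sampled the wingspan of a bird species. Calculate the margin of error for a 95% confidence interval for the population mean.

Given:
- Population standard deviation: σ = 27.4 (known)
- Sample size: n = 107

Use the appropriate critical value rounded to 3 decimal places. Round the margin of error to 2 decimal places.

The population standard deviation σ is known, so use the z-interval margin of error formula.

For 95% confidence, z* = 1.96 (from standard normal table)

Margin of error formula for z-interval: E = z* × σ/√n

E = 1.96 × 27.4/√107
  = 1.96 × 2.648858
  = 5.1918

Rounded to 2 decimal places:

5.19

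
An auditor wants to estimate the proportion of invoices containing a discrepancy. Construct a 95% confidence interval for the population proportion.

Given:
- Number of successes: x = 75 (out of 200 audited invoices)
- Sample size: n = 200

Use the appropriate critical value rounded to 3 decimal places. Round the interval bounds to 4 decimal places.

Sample proportion: p̂ = 75/200 = 0.375000

Check conditions for normal approximation:
  np̂ = 75 ≥ 10 ✓
  n(1-p̂) = 125 ≥ 10 ✓

The sample is large enough, so use a z-interval (normal approximation) for the proportion.

For 95% confidence, z* = 1.96 (from standard normal table)

Standard error: SE = √(p̂(1-p̂)/n) = √(0.375000×0.625000/200) = 0.03423266

Margin of error: E = z* × SE = 1.96 × 0.03423266 = 0.067096

Z-interval: p̂ ± E = 0.375000 ± 0.067096 = (0.307904, 0.442096)

Rounded to 4 decimal places:

(0.3079, 0.4421)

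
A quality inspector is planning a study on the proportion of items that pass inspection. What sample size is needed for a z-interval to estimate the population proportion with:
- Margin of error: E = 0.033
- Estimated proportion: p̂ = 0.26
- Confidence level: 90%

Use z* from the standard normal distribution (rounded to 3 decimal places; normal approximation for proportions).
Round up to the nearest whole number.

Using z* for proportion z-interval (normal approximation).

For 90% confidence, z* = 1.645 (from standard normal table)

Sample size formula for proportion z-interval: n = z*²p̂(1-p̂)/E²

n = 1.645² × 0.26 × 0.74 / 0.033²
  = 2.706025 × 0.1924 / 0.001089
  = 478.0893

Round up to the nearest whole number: n = 479

479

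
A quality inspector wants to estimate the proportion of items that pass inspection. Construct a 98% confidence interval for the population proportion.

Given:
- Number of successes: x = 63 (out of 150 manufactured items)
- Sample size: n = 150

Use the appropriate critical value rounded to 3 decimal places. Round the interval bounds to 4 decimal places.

Sample proportion: p̂ = 63/150 = 0.420000

Check conditions for normal approximation:
  np̂ = 63 ≥ 10 ✓
  n(1-p̂) = 87 ≥ 10 ✓

The sample is large enough, so use a z-interval (normal approximation) for the proportion.

For 98% confidence, z* = 2.326 (from standard normal table)

Standard error: SE = √(p̂(1-p̂)/n) = √(0.420000×0.580000/150) = 0.04029888

Margin of error: E = z* × SE = 2.326 × 0.04029888 = 0.093735

Z-interval: p̂ ± E = 0.420000 ± 0.093735 = (0.326265, 0.513735)

Rounded to 4 decimal places:

(0.3263, 0.5137)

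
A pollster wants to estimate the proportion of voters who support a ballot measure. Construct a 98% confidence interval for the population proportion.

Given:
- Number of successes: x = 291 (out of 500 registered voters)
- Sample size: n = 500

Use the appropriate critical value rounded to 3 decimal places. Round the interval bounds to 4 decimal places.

Sample proportion: p̂ = 291/500 = 0.582000

Check conditions for normal approximation:
  np̂ = 291 ≥ 10 ✓
  n(1-p̂) = 209 ≥ 10 ✓

The sample is large enough, so use a z-interval (normal approximation) for the proportion.

For 98% confidence, z* = 2.326 (from standard normal table)

Standard error: SE = √(p̂(1-p̂)/n) = √(0.582000×0.418000/500) = 0.02205792

Margin of error: E = z* × SE = 2.326 × 0.02205792 = 0.051307

Z-interval: p̂ ± E = 0.582000 ± 0.051307 = (0.530693, 0.633307)

Rounded to 4 decimal places:

(0.5307, 0.6333)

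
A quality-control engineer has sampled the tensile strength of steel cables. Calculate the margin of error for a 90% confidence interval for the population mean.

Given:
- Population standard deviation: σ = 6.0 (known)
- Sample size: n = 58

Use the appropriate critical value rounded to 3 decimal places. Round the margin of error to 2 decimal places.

The population standard deviation σ is known, so use the z-interval margin of error formula.

For 90% confidence, z* = 1.645 (from standard normal table)

Margin of error formula for z-interval: E = z* × σ/√n

E = 1.645 × 6.0/√58
  = 1.645 × 0.787839
  = 1.2960

Rounded to 2 decimal places:

1.30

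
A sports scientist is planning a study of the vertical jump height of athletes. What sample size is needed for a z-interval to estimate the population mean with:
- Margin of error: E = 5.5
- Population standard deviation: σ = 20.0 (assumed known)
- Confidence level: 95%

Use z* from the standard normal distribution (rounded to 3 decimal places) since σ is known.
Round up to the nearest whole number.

Using z* since population σ is known (z-interval formula).

For 95% confidence, z* = 1.96 (from standard normal table)

Sample size formula for z-interval: n = (z*σ/E)²

n = (1.96 × 20.0 / 5.5)²
  = (7.127273)²
  = 50.7980

Round up to the nearest whole number: n = 51

51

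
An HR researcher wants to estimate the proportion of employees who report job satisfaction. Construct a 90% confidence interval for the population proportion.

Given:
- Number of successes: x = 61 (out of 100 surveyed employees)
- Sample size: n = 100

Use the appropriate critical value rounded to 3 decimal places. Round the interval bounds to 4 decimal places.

Sample proportion: p̂ = 61/100 = 0.610000

Check conditions for normal approximation:
  np̂ = 61 ≥ 10 ✓
  n(1-p̂) = 39 ≥ 10 ✓

The sample is large enough, so use a z-interval (normal approximation) for the proportion.

For 90% confidence, z* = 1.645 (from standard normal table)

Standard error: SE = √(p̂(1-p̂)/n) = √(0.610000×0.390000/100) = 0.04877499

Margin of error: E = z* × SE = 1.645 × 0.04877499 = 0.080235

Z-interval: p̂ ± E = 0.610000 ± 0.080235 = (0.529765, 0.690235)

Rounded to 4 decimal places:

(0.5298, 0.6902)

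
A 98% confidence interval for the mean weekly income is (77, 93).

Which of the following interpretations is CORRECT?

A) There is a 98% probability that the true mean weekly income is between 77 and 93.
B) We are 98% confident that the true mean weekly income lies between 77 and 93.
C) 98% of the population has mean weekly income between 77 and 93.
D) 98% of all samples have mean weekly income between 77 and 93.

A confidence interval represents our confidence in the procedure, not a probability statement about the parameter.

Key concept: If we repeated this sampling process many times and computed a 98% CI each time, about 98% of those intervals would contain the true population parameter.

For this specific interval (77, 93):
- Midpoint (point estimate): 85
- Margin of error: 8

The correct interpretation is the one stating confidence that the true parameter lies in the interval — option B.

B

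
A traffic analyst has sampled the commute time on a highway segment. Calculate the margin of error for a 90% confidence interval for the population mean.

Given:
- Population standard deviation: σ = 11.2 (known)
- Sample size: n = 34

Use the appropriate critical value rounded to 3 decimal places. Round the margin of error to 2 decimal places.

The population standard deviation σ is known, so use the z-interval margin of error formula.

For 90% confidence, z* = 1.645 (from standard normal table)

Margin of error formula for z-interval: E = z* × σ/√n

E = 1.645 × 11.2/√34
  = 1.645 × 1.920784
  = 3.1597

Rounded to 2 decimal places:

3.16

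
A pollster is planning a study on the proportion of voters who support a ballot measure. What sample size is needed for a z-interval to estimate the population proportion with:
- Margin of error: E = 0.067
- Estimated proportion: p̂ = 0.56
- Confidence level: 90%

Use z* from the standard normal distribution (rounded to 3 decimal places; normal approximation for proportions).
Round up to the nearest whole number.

Using z* for proportion z-interval (normal approximation).

For 90% confidence, z* = 1.645 (from standard normal table)

Sample size formula for proportion z-interval: n = z*²p̂(1-p̂)/E²

n = 1.645² × 0.56 × 0.44 / 0.067²
  = 2.706025 × 0.2464 / 0.004489
  = 148.5330

Round up to the nearest whole number: n = 149

149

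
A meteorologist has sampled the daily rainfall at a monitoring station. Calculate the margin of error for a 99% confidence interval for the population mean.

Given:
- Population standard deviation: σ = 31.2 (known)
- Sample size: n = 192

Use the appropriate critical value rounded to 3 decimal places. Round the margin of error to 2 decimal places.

The population standard deviation σ is known, so use the z-interval margin of error formula.

For 99% confidence, z* = 2.576 (from standard normal table)

Margin of error formula for z-interval: E = z* × σ/√n

E = 2.576 × 31.2/√192
  = 2.576 × 2.251666
  = 5.8003

Rounded to 2 decimal places:

5.80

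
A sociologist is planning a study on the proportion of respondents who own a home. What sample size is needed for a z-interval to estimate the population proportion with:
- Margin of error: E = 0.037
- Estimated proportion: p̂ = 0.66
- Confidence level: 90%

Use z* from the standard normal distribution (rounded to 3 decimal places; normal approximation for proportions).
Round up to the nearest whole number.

Using z* for proportion z-interval (normal approximation).

For 90% confidence, z* = 1.645 (from standard normal table)

Sample size formula for proportion z-interval: n = z*²p̂(1-p̂)/E²

n = 1.645² × 0.66 × 0.34 / 0.037²
  = 2.706025 × 0.2244 / 0.001369
  = 443.5588

Round up to the nearest whole number: n = 444

444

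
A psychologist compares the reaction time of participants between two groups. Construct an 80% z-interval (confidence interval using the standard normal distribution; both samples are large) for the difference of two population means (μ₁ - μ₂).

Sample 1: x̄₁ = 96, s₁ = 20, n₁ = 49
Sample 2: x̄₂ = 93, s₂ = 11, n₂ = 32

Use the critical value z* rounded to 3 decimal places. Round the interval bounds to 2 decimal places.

Both samples are large (n₁ = 49 ≥ 30, n₂ = 32 ≥ 30), so a z-interval for the difference of means applies.

Point estimate: x̄₁ - x̄₂ = 96 - 93 = 3

Standard error: SE = √(s₁²/n₁ + s₂²/n₂)
= √(20²/49 + 11²/32)
= √(8.163265 + 3.781250)
= 3.456084

For 80% confidence, z* = 1.282 (from standard normal table)
Margin of error: E = z* × SE = 1.282 × 3.456084 = 4.4307

Z-interval: (x̄₁ - x̄₂) ± E = 3 ± 4.4307 = (-1.4307, 7.4307)

Rounded to 2 decimal places:

(-1.43, 7.43)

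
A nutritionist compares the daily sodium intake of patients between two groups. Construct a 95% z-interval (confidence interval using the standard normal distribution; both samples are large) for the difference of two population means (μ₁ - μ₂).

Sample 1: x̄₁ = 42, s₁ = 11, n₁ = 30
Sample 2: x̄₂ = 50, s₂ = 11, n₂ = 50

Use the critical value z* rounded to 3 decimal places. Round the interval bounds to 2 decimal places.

Both samples are large (n₁ = 30 ≥ 30, n₂ = 50 ≥ 30), so a z-interval for the difference of means applies.

Point estimate: x̄₁ - x̄₂ = 42 - 50 = -8

Standard error: SE = √(s₁²/n₁ + s₂²/n₂)
= √(11²/30 + 11²/50)
= √(4.033333 + 2.420000)
= 2.540341

For 95% confidence, z* = 1.96 (from standard normal table)
Margin of error: E = z* × SE = 1.96 × 2.540341 = 4.9791

Z-interval: (x̄₁ - x̄₂) ± E = -8 ± 4.9791 = (-12.9791, -3.0209)

Rounded to 2 decimal places:

(-12.98, -3.02)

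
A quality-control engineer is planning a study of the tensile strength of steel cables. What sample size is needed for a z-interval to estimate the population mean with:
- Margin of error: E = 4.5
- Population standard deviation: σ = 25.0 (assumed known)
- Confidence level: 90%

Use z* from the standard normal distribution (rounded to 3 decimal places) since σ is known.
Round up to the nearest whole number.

Using z* since population σ is known (z-interval formula).

For 90% confidence, z* = 1.645 (from standard normal table)

Sample size formula for z-interval: n = (z*σ/E)²

n = (1.645 × 25.0 / 4.5)²
  = (9.138889)²
  = 83.5193

Round up to the nearest whole number: n = 84

84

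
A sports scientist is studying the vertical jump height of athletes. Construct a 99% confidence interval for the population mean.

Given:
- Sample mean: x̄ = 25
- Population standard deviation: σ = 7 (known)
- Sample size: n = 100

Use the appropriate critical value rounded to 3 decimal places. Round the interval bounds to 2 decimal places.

The population standard deviation σ is known, so use a z-interval (standard normal critical value).

For 99% confidence, z* = 2.576 (from standard normal table)

Standard error: SE = σ/√n = 7/√100 = 0.700000

Margin of error: E = z* × SE = 2.576 × 0.700000 = 1.8032

Z-interval: x̄ ± E = 25 ± 1.8032 = (23.1968, 26.8032)

Rounded to 2 decimal places:

(23.20, 26.80)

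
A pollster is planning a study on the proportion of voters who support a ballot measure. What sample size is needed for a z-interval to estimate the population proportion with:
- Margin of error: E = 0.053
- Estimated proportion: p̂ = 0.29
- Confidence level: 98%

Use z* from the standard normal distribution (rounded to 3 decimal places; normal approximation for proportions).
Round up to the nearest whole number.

Using z* for proportion z-interval (normal approximation).

For 98% confidence, z* = 2.326 (from standard normal table)

Sample size formula for proportion z-interval: n = z*²p̂(1-p̂)/E²

n = 2.326² × 0.29 × 0.71 / 0.053²
  = 5.410276 × 0.2059 / 0.002809
  = 396.5738

Round up to the nearest whole number: n = 397

397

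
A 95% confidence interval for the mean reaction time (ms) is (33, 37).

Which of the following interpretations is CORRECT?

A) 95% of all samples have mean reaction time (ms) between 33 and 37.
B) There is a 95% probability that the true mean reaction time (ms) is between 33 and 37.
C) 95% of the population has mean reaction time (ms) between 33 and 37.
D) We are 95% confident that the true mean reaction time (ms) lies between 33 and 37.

A confidence interval represents our confidence in the procedure, not a probability statement about the parameter.

Key concept: If we repeated this sampling process many times and computed a 95% CI each time, about 95% of those intervals would contain the true population parameter.

For this specific interval (33, 37):
- Midpoint (point estimate): 35
- Margin of error: 2

The correct interpretation is the one stating confidence that the true parameter lies in the interval — option D.

D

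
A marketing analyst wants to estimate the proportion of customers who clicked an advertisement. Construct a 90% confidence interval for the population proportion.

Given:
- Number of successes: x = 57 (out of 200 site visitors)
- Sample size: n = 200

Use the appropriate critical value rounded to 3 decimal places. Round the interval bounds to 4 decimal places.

Sample proportion: p̂ = 57/200 = 0.285000

Check conditions for normal approximation:
  np̂ = 57 ≥ 10 ✓
  n(1-p̂) = 143 ≥ 10 ✓

The sample is large enough, so use a z-interval (normal approximation) for the proportion.

For 90% confidence, z* = 1.645 (from standard normal table)

Standard error: SE = √(p̂(1-p̂)/n) = √(0.285000×0.715000/200) = 0.03191982

Margin of error: E = z* × SE = 1.645 × 0.03191982 = 0.052508

Z-interval: p̂ ± E = 0.285000 ± 0.052508 = (0.232492, 0.337508)

Rounded to 4 decimal places:

(0.2325, 0.3375)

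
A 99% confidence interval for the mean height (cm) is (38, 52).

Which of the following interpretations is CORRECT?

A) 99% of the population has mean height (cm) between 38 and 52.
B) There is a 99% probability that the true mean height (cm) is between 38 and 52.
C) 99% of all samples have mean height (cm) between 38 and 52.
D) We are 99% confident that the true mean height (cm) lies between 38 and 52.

A confidence interval represents our confidence in the procedure, not a probability statement about the parameter.

Key concept: If we repeated this sampling process many times and computed a 99% CI each time, about 99% of those intervals would contain the true population parameter.

For this specific interval (38, 52):
- Midpoint (point estimate): 45
- Margin of error: 7

The correct interpretation is the one stating confidence that the true parameter lies in the interval — option D.

D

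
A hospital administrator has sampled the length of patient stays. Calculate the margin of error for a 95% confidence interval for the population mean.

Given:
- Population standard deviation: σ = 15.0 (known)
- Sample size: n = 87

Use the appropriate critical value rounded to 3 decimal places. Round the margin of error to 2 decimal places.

The population standard deviation σ is known, so use the z-interval margin of error formula.

For 95% confidence, z* = 1.96 (from standard normal table)

Margin of error formula for z-interval: E = z* × σ/√n

E = 1.96 × 15.0/√87
  = 1.96 × 1.608169
  = 3.1520

Rounded to 2 decimal places:

3.15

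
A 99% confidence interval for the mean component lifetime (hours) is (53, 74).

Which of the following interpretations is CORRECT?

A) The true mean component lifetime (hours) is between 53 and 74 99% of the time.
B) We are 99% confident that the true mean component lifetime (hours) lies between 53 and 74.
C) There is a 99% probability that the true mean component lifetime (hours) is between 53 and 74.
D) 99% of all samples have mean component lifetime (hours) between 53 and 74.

A confidence interval represents our confidence in the procedure, not a probability statement about the parameter.

Key concept: If we repeated this sampling process many times and computed a 99% CI each time, about 99% of those intervals would contain the true population parameter.

For this specific interval (53, 74):
- Midpoint (point estimate): 63.5
- Margin of error: 10.5

The correct interpretation is the one stating confidence that the true parameter lies in the interval — option B.

B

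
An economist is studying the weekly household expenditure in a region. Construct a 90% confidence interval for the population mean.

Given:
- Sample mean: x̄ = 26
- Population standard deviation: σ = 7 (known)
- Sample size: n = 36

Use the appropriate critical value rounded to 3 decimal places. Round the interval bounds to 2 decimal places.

The population standard deviation σ is known, so use a z-interval (standard normal critical value).

For 90% confidence, z* = 1.645 (from standard normal table)

Standard error: SE = σ/√n = 7/√36 = 1.166667

Margin of error: E = z* × SE = 1.645 × 1.166667 = 1.9192

Z-interval: x̄ ± E = 26 ± 1.9192 = (24.0808, 27.9192)

Rounded to 2 decimal places:

(24.08, 27.92)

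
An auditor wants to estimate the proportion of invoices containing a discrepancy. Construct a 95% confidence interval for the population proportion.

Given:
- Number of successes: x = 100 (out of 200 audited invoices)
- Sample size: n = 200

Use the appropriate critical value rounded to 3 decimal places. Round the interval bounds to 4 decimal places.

Sample proportion: p̂ = 100/200 = 0.500000

Check conditions for normal approximation:
  np̂ = 100 ≥ 10 ✓
  n(1-p̂) = 100 ≥ 10 ✓

The sample is large enough, so use a z-interval (normal approximation) for the proportion.

For 95% confidence, z* = 1.96 (from standard normal table)

Standard error: SE = √(p̂(1-p̂)/n) = √(0.500000×0.500000/200) = 0.03535534

Margin of error: E = z* × SE = 1.96 × 0.03535534 = 0.069296

Z-interval: p̂ ± E = 0.500000 ± 0.069296 = (0.430704, 0.569296)

Rounded to 4 decimal places:

(0.4307, 0.5693)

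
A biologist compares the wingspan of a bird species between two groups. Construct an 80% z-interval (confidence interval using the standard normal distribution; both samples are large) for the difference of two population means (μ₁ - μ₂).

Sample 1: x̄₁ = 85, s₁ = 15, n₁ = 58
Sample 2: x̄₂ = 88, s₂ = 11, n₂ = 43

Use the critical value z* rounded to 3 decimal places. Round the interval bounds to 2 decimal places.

Both samples are large (n₁ = 58 ≥ 30, n₂ = 43 ≥ 30), so a z-interval for the difference of means applies.

Point estimate: x̄₁ - x̄₂ = 85 - 88 = -3

Standard error: SE = √(s₁²/n₁ + s₂²/n₂)
= √(15²/58 + 11²/43)
= √(3.879310 + 2.813953)
= 2.587134

For 80% confidence, z* = 1.282 (from standard normal table)
Margin of error: E = z* × SE = 1.282 × 2.587134 = 3.3167

Z-interval: (x̄₁ - x̄₂) ± E = -3 ± 3.3167 = (-6.3167, 0.3167)

Rounded to 2 decimal places:

(-6.32, 0.32)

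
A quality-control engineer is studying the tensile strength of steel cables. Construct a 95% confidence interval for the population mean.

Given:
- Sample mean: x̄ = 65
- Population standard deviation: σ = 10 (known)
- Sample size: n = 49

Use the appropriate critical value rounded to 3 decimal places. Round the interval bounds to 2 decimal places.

The population standard deviation σ is known, so use a z-interval (standard normal critical value).

For 95% confidence, z* = 1.96 (from standard normal table)

Standard error: SE = σ/√n = 10/√49 = 1.428571

Margin of error: E = z* × SE = 1.96 × 1.428571 = 2.8000

Z-interval: x̄ ± E = 65 ± 2.8000 = (62.2000, 67.8000)

Rounded to 2 decimal places:

(62.20, 67.80)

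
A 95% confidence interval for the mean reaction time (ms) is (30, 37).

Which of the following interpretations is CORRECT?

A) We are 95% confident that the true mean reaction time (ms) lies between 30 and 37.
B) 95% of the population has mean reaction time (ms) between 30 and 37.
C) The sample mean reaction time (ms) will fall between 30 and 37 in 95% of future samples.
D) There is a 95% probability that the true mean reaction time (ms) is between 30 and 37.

A confidence interval represents our confidence in the procedure, not a probability statement about the parameter.

Key concept: If we repeated this sampling process many times and computed a 95% CI each time, about 95% of those intervals would contain the true population parameter.

For this specific interval (30, 37):
- Midpoint (point estimate): 33.5
- Margin of error: 3.5

The correct interpretation is the one stating confidence that the true parameter lies in the interval — option A.

A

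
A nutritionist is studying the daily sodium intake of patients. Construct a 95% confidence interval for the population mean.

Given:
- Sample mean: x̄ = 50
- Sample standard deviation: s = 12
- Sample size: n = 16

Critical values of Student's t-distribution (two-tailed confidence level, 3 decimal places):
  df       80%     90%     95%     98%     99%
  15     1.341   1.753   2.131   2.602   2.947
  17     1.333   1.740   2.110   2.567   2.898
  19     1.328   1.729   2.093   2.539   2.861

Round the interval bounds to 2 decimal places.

The population standard deviation σ is unknown (only the sample standard deviation s is given), so use a t-interval with df = n - 1 = 16 - 1 = 15.

For 95% confidence with df = 15, t* = 2.131 (from t-table)

Standard error: SE = s/√n = 12/√16 = 3.000000

Margin of error: E = t* × SE = 2.131 × 3.000000 = 6.3930

T-interval: x̄ ± E = 50 ± 6.3930 = (43.6070, 56.3930)

Rounded to 2 decimal places:

(43.61, 56.39)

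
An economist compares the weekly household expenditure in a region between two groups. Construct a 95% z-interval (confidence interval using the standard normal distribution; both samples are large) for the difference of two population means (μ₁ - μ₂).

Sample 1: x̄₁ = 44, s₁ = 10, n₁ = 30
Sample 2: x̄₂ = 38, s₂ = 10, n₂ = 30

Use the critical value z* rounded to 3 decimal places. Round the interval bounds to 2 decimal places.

Both samples are large (n₁ = 30 ≥ 30, n₂ = 30 ≥ 30), so a z-interval for the difference of means applies.

Point estimate: x̄₁ - x̄₂ = 44 - 38 = 6

Standard error: SE = √(s₁²/n₁ + s₂²/n₂)
= √(10²/30 + 10²/30)
= √(3.333333 + 3.333333)
= 2.581989

For 95% confidence, z* = 1.96 (from standard normal table)
Margin of error: E = z* × SE = 1.96 × 2.581989 = 5.0607

Z-interval: (x̄₁ - x̄₂) ± E = 6 ± 5.0607 = (0.9393, 11.0607)

Rounded to 2 decimal places:

(0.94, 11.06)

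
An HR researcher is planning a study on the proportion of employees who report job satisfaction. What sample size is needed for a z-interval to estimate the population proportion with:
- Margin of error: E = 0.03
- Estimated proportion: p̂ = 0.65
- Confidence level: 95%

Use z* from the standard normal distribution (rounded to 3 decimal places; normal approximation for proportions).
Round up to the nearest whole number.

Using z* for proportion z-interval (normal approximation).

For 95% confidence, z* = 1.96 (from standard normal table)

Sample size formula for proportion z-interval: n = z*²p̂(1-p̂)/E²

n = 1.96² × 0.65 × 0.35 / 0.03²
  = 3.8416 × 0.2275 / 0.0009
  = 971.0711

Round up to the nearest whole number: n = 972

972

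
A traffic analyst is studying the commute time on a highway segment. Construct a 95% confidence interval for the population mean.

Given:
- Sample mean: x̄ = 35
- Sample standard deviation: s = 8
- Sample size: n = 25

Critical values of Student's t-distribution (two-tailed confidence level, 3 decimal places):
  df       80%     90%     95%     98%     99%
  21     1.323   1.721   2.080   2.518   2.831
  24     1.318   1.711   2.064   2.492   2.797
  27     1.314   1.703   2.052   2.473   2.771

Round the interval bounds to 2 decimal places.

The population standard deviation σ is unknown (only the sample standard deviation s is given), so use a t-interval with df = n - 1 = 25 - 1 = 24.

For 95% confidence with df = 24, t* = 2.064 (from t-table)

Standard error: SE = s/√n = 8/√25 = 1.600000

Margin of error: E = t* × SE = 2.064 × 1.600000 = 3.3024

T-interval: x̄ ± E = 35 ± 3.3024 = (31.6976, 38.3024)

Rounded to 2 decimal places:

(31.70, 38.30)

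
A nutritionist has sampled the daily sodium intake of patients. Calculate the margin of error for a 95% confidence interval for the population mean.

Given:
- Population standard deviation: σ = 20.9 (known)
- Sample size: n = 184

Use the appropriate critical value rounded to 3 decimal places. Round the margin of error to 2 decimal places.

The population standard deviation σ is known, so use the z-interval margin of error formula.

For 95% confidence, z* = 1.96 (from standard normal table)

Margin of error formula for z-interval: E = z* × σ/√n

E = 1.96 × 20.9/√184
  = 1.96 × 1.540768
  = 3.0199

Rounded to 2 decimal places:

3.02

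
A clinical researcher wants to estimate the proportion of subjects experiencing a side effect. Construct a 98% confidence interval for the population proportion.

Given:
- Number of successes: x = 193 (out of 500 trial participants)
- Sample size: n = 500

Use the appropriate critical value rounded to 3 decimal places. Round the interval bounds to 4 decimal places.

Sample proportion: p̂ = 193/500 = 0.386000

Check conditions for normal approximation:
  np̂ = 193 ≥ 10 ✓
  n(1-p̂) = 307 ≥ 10 ✓

The sample is large enough, so use a z-interval (normal approximation) for the proportion.

For 98% confidence, z* = 2.326 (from standard normal table)

Standard error: SE = √(p̂(1-p̂)/n) = √(0.386000×0.614000/500) = 0.02177172

Margin of error: E = z* × SE = 2.326 × 0.02177172 = 0.050641

Z-interval: p̂ ± E = 0.386000 ± 0.050641 = (0.335359, 0.436641)

Rounded to 4 decimal places:

(0.3354, 0.4366)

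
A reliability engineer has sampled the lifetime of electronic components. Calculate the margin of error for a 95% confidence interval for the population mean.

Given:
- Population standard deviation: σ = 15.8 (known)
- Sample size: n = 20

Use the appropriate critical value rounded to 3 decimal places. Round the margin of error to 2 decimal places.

The population standard deviation σ is known, so use the z-interval margin of error formula.

For 95% confidence, z* = 1.96 (from standard normal table)

Margin of error formula for z-interval: E = z* × σ/√n

E = 1.96 × 15.8/√20
  = 1.96 × 3.532987
  = 6.9247

Rounded to 2 decimal places:

6.92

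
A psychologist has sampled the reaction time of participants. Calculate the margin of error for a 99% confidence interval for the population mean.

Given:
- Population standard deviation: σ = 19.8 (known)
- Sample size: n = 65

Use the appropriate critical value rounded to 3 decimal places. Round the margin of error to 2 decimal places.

The population standard deviation σ is known, so use the z-interval margin of error formula.

For 99% confidence, z* = 2.576 (from standard normal table)

Margin of error formula for z-interval: E = z* × σ/√n

E = 2.576 × 19.8/√65
  = 2.576 × 2.455888
  = 6.3264

Rounded to 2 decimal places:

6.33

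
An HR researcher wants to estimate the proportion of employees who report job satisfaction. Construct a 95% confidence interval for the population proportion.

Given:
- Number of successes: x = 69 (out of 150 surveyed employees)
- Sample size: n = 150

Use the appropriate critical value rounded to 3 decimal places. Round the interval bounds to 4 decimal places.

Sample proportion: p̂ = 69/150 = 0.460000

Check conditions for normal approximation:
  np̂ = 69 ≥ 10 ✓
  n(1-p̂) = 81 ≥ 10 ✓

The sample is large enough, so use a z-interval (normal approximation) for the proportion.

For 95% confidence, z* = 1.96 (from standard normal table)

Standard error: SE = √(p̂(1-p̂)/n) = √(0.460000×0.540000/150) = 0.04069398

Margin of error: E = z* × SE = 1.96 × 0.04069398 = 0.079760

Z-interval: p̂ ± E = 0.460000 ± 0.079760 = (0.380240, 0.539760)

Rounded to 4 decimal places:

(0.3802, 0.5398)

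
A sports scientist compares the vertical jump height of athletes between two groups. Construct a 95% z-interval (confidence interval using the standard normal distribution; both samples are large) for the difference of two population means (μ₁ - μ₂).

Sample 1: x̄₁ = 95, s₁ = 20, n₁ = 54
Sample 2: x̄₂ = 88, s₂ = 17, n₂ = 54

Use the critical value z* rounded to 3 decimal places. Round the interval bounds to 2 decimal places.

Both samples are large (n₁ = 54 ≥ 30, n₂ = 54 ≥ 30), so a z-interval for the difference of means applies.

Point estimate: x̄₁ - x̄₂ = 95 - 88 = 7

Standard error: SE = √(s₁²/n₁ + s₂²/n₂)
= √(20²/54 + 17²/54)
= √(7.407407 + 5.351852)
= 3.572011

For 95% confidence, z* = 1.96 (from standard normal table)
Margin of error: E = z* × SE = 1.96 × 3.572011 = 7.0011

Z-interval: (x̄₁ - x̄₂) ± E = 7 ± 7.0011 = (-0.0011, 14.0011)

Rounded to 2 decimal places:

(-0.00, 14.00)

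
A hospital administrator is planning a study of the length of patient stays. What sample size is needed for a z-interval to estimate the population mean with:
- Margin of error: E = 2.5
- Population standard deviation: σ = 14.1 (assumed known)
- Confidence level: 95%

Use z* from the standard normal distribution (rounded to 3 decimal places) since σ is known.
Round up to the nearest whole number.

Using z* since population σ is known (z-interval formula).

For 95% confidence, z* = 1.96 (from standard normal table)

Sample size formula for z-interval: n = (z*σ/E)²

n = (1.96 × 14.1 / 2.5)²
  = (11.054400)²
  = 122.1998

Round up to the nearest whole number: n = 123

123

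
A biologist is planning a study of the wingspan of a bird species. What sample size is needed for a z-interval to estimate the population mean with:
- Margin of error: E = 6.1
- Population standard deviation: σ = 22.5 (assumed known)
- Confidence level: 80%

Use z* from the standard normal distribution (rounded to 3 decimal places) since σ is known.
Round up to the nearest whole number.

Using z* since population σ is known (z-interval formula).

For 80% confidence, z* = 1.282 (from standard normal table)

Sample size formula for z-interval: n = (z*σ/E)²

n = (1.282 × 22.5 / 6.1)²
  = (4.728689)²
  = 22.3605

Round up to the nearest whole number: n = 23

23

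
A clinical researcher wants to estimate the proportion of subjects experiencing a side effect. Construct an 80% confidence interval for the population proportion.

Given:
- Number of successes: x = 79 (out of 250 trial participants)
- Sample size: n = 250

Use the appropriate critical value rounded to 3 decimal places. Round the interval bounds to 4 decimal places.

Sample proportion: p̂ = 79/250 = 0.316000

Check conditions for normal approximation:
  np̂ = 79 ≥ 10 ✓
  n(1-p̂) = 171 ≥ 10 ✓

The sample is large enough, so use a z-interval (normal approximation) for the proportion.

For 80% confidence, z* = 1.282 (from standard normal table)

Standard error: SE = √(p̂(1-p̂)/n) = √(0.316000×0.684000/250) = 0.02940367

Margin of error: E = z* × SE = 1.282 × 0.02940367 = 0.037696

Z-interval: p̂ ± E = 0.316000 ± 0.037696 = (0.278304, 0.353696)

Rounded to 4 decimal places:

(0.2783, 0.3537)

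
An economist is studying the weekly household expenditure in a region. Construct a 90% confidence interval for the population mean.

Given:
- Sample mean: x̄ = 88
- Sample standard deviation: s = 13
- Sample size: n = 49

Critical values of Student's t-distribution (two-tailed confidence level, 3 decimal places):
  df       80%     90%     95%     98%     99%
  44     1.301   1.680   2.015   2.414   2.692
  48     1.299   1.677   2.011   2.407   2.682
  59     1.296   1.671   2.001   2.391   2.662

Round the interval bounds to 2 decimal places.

The population standard deviation σ is unknown (only the sample standard deviation s is given), so use a t-interval with df = n - 1 = 49 - 1 = 48.

For 90% confidence with df = 48, t* = 1.677 (from t-table)

Standard error: SE = s/√n = 13/√49 = 1.857143

Margin of error: E = t* × SE = 1.677 × 1.857143 = 3.1144

T-interval: x̄ ± E = 88 ± 3.1144 = (84.8856, 91.1144)

Rounded to 2 decimal places:

(84.89, 91.11)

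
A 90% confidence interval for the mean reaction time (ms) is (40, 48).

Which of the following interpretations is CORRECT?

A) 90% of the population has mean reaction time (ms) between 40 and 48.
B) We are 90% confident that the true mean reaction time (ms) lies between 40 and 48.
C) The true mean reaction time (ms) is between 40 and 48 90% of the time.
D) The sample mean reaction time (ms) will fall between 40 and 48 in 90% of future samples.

A confidence interval represents our confidence in the procedure, not a probability statement about the parameter.

Key concept: If we repeated this sampling process many times and computed a 90% CI each time, about 90% of those intervals would contain the true population parameter.

For this specific interval (40, 48):
- Midpoint (point estimate): 44
- Margin of error: 4

The correct interpretation is the one stating confidence that the true parameter lies in the interval — option B.

B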